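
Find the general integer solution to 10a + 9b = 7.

Step 1: Compute gcd(10, 9) = 1.
Since 1 divides 7, solutions exist.

Step 2: Find a particular solution using extended Euclidean algorithm.
We get a₀ = 7, b₀ = -7.
Check: 10*7 + 9*-7 = 7 = 7 ✓

Step 3: Write the general solution.
a = 7 + (9/1)t = 7 + 9t
b = -7 - (10/1)t = -7 - 10t
for any integer t.

a = 7 + 9t, b = -7 - 10t for integer t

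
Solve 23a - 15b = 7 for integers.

Step 1: Check solvability.
gcd(23, 15) = 1
Since 1 divides 7, solutions exist.

Step 2: Apply extended Euclidean algorithm to find gcd.
We find integers such that 23*x0 + 15*y0 = 1

Step 3: Scale the particular solution.
Multiply by 7/1 = 7:
a = 14, b = 21

Step 4: Verify.
23*(14) - 15*(21) = 7 = 7 ✓

a = 14, b = 21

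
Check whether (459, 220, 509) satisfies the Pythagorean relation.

Compute a² + b²:
459² + 220² = 210681 + 48400 = 259081
Compute c²:
509² = 259081
Since 259081 = 259081, it is a Pythagorean triple.

Yes, it is a Pythagorean triple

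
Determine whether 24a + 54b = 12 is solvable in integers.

Step 1: Compute gcd(24, 54).
gcd(24, 54) = 6

Step 2: Check divisibility.
Does 6 divide 12? 12 = 6 x 2, so yes.

By the theorem on linear Diophantine equations, 24a + 54b = 12 has integer solutions if and only if gcd(24, 54) divides 12. Since 6 | 12, solutions exist.

Yes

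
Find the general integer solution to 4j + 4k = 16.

Step 1: Compute gcd(4, 4) = 4.
Since 4 divides 16, solutions exist.

Step 2: Find a particular solution using extended Euclidean algorithm.
We get j₀ = 0, k₀ = 4.
Check: 4*0 + 4*4 = 16 = 16 ✓

Step 3: Write the general solution.
j = 0 + (4/4)t = 0 + 1t
k = 4 - (4/4)t = 4 - 1t
for any integer t.

j = 0 + 1t, k = 4 - 1t for integer t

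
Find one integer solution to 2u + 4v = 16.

Step 1: Check solvability.
gcd(2, 4) = 2
Since 2 divides 16, solutions exist.

Step 2: Apply extended Euclidean algorithm to find gcd.
We find integers such that 2*x0 + 4*y0 = 2

Step 3: Scale the particular solution.
Multiply by 16/2 = 8:
u = 8, v = 0

Step 4: Verify.
2*(8) + 4*(0) = 16 = 16 ✓

u = 8, v = 0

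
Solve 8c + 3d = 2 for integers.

Step 1: Check solvability.
gcd(8, 3) = 1
Since 1 divides 2, solutions exist.

Step 2: Apply extended Euclidean algorithm to find gcd.
We find integers such that 8*x0 + 3*y0 = 1

Step 3: Scale the particular solution.
Multiply by 2/1 = 2:
c = -2, d = 6

Step 4: Verify.
8*(-2) + 3*(6) = 2 = 2 ✓

c = -2, d = 6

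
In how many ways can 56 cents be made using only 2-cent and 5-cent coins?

We need non-negative integers (x, y) with 2x + 5y = 56.
For each x from 0 to 28, check if (56 - 2x) is a non-negative multiple of 5.
Solutions (x, y): (3,10), (8,8), (13,6), (18,4), ...
Count: 6

6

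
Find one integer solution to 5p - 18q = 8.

Step 1: Check solvability.
gcd(5, 18) = 1
Since 1 divides 8, solutions exist.

Step 2: Apply extended Euclidean algorithm to find gcd.
We find integers such that 5*x0 + 18*y0 = 1

Step 3: Scale the particular solution.
Multiply by 8/1 = 8:
p = -56, q = -16

Step 4: Verify.
5*(-56) - 18*(-16) = 8 = 8 ✓

p = -56, q = -16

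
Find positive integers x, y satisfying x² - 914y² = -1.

We need x² = 914y² - 1. Try successive y:
y = 1: x² = 914·1² - 1 = 913, not a perfect square
y = 2: x² = 914·2² - 1 = 3655, not a perfect square
y = 3: x² = 914·3² - 1 = 8225, not a perfect square
...
y = 185: x² = 914·185² - 1 = 31281649 = 5593² ✓
Check: 5593² - 914·185² = 31281649 - 31281650 = -1 ✓

x = 5593, y = 185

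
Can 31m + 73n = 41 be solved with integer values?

Step 1: Compute gcd(31, 73).
gcd(31, 73) = 1

Step 2: Check divisibility.
Does 1 divide 41? 41 = 1 x 41, so yes.

By the theorem on linear Diophantine equations, 31m + 73n = 41 has integer solutions if and only if gcd(31, 73) divides 41. Since 1 | 41, solutions exist.

Yes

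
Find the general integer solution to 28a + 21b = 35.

Step 1: Compute gcd(28, 21) = 7.
Since 7 divides 35, solutions exist.

Step 2: Find a particular solution using extended Euclidean algorithm.
We get a₀ = 5, b₀ = -5.
Check: 28*5 + 21*-5 = 35 = 35 ✓

Step 3: Write the general solution.
a = 5 + (21/7)t = 5 + 3t
b = -5 - (28/7)t = -5 - 4t
for any integer t.

a = 5 + 3t, b = -5 - 4t for integer t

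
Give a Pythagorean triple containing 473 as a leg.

We need the other leg and hypotenuse such that 473² + x² = c².
Take x = 864, c = 985: 473² + 864² = 223729 + 746496 = 970225 = 985² ✓
Triple: (473, 864, 985)

(473, 864, 985)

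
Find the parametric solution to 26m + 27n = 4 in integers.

Step 1: Compute gcd(26, 27) = 1.
Since 1 divides 4, solutions exist.

Step 2: Find a particular solution using extended Euclidean algorithm.
We get m₀ = -4, n₀ = 4.
Check: 26*-4 + 27*4 = 4 = 4 ✓

Step 3: Write the general solution.
m = -4 + (27/1)t = -4 + 27t
n = 4 - (26/1)t = 4 - 26t
for any integer t.

m = -4 + 27t, n = 4 - 26t for integer t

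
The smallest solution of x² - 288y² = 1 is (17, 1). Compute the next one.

Solutions to x² - Dy² = 1 are generated by powers of (x₀ + y₀√D).
The next solution satisfies x₁ + y₁√288 = (x₀ + y₀√288)², giving:
x₁ = x₀² + 288y₀² = 17² + 288·1² = 289 + 288 = 577
y₁ = 2x₀y₀ = 2·17·1 = 34

Verify: 577² - 288·34² = 332929 - 332928 = 1 ✓

x = 577, y = 34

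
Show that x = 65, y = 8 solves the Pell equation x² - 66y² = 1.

Compute x² = 65² = 4225
Compute 66y² = 66·8² = 66·64 = 4224
x² - 66y² = 4225 - 4224 = 1
Since this equals 1, (65, 8) is a solution.

Yes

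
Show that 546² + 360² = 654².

Compute a² + b² = 546² + 360² = 298116 + 129600 = 427716
Compute c² = 654² = 427716
Since 427716 = 427716, confirmed.

Yes, it is a Pythagorean triple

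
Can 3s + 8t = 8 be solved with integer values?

Step 1: Compute gcd(3, 8).
gcd(3, 8) = 1

Step 2: Check divisibility.
Does 1 divide 8? 8 = 1 x 8, so yes.

By the theorem on linear Diophantine equations, 3s + 8t = 8 has integer solutions if and only if gcd(3, 8) divides 8. Since 1 | 8, solutions exist.

Yes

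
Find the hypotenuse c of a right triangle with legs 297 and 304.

c² = a² + b² = 297² + 304² = 88209 + 92416 = 180625
c = 425

425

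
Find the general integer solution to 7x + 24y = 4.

Step 1: Compute gcd(7, 24) = 1.
Since 1 divides 4, solutions exist.

Step 2: Find a particular solution using extended Euclidean algorithm.
We get x₀ = 28, y₀ = -8.
Check: 7*28 + 24*-8 = 4 = 4 ✓

Step 3: Write the general solution.
x = 28 + (24/1)t = 28 + 24t
y = -8 - (7/1)t = -8 - 7t
for any integer t.

x = 28 + 24t, y = -8 - 7t for integer t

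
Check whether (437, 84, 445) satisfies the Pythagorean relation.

Compute a² + b²:
437² + 84² = 190969 + 7056 = 198025
Compute c²:
445² = 198025
Since 198025 = 198025, it is a Pythagorean triple.

Yes, it is a Pythagorean triple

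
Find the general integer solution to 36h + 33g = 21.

Step 1: Compute gcd(36, 33) = 3.
Since 3 divides 21, solutions exist.

Step 2: Find a particular solution using extended Euclidean algorithm.
We get h₀ = 7, g₀ = -7.
Check: 36*7 + 33*-7 = 21 = 21 ✓

Step 3: Write the general solution.
h = 7 + (33/3)t = 7 + 11t
g = -7 - (36/3)t = -7 - 12t
for any integer t.

h = 7 + 11t, g = -7 - 12t for integer t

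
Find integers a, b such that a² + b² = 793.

We need to find integers a, b > 0 such that a² + b² = 793.
Trying a = 3: b² = 793 - 3² = 793 - 9 = 784
b = 28
Check: 3² + 28² = 9 + 784 = 793 ✓

793 = 3² + 28²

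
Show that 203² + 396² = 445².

Compute a² + b²:
203² + 396² = 41209 + 156816 = 198025
Compute c²:
445² = 198025
Since 198025 = 198025, it is a Pythagorean triple.

Yes, it is a Pythagorean triple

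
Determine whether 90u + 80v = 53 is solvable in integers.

Step 1: Compute gcd(90, 80).
gcd(90, 80) = 10

Step 2: Check divisibility.
Does 10 divide 53? 53 = 10 x 5 + 3, so no.

By the theorem on linear Diophantine equations, 90u + 80v = 53 has integer solutions if and only if gcd(90, 80) divides 53. Since 10 does not divide 53, no solutions exist.

No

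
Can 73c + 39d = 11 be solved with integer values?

Step 1: Compute gcd(73, 39).
gcd(73, 39) = 1

Step 2: Check divisibility.
Does 1 divide 11? 11 = 1 x 11, so yes.

By the theorem on linear Diophantine equations, 73c + 39d = 11 has integer solutions if and only if gcd(73, 39) divides 11. Since 1 | 11, solutions exist.

Yes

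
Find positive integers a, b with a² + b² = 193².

We need a² + b² = 193² = 37249.
Trying: 95² + 168² = 9025 + 28224 = 37249 ✓

(95, 168, 193)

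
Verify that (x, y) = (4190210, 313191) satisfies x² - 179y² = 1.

Compute x² = 4190210² = 17557859844100
Compute 179y² = 179·313191² = 179·98088602481 = 17557859844099
x² - 179y² = 17557859844100 - 17557859844099 = 1
Since this equals 1, (4190210, 313191) is a solution.

Yes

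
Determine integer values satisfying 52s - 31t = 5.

Step 1: Check solvability.
gcd(52, 31) = 1
Since 1 divides 5, solutions exist.

Step 2: Apply extended Euclidean algorithm to find gcd.
We find integers such that 52*x0 + 31*y0 = 1

Step 3: Scale the particular solution.
Multiply by 5/1 = 5:
s = 15, t = 25

Step 4: Verify.
52*(15) - 31*(25) = 5 = 5 ✓

s = 15, t = 25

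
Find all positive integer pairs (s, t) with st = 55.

The positive divisors of 55 are: 1, 5, 11, 55.
Each divisor d gives the pair (d, 55/d):
(1, 55), (5, 11), (11, 5), (55, 1)

(1, 55), (5, 11), (11, 5), (55, 1)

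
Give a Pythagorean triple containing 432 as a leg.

We need the other leg and hypotenuse such that 432² + x² = c².
Take x = 390, c = 582: 432² + 390² = 186624 + 152100 = 338724 = 582² ✓
Triple: (390, 432, 582)

(390, 432, 582)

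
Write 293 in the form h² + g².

We need to find integers h, g > 0 such that h² + g² = 293.
Trying h = 2: g² = 293 - 2² = 293 - 4 = 289
g = 17
Check: 2² + 17² = 4 + 289 = 293 ✓

293 = 2² + 17²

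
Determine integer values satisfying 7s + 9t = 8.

Step 1: Check solvability.
gcd(7, 9) = 1
Since 1 divides 8, solutions exist.

Step 2: Apply extended Euclidean algorithm to find gcd.
We find integers such that 7*x0 + 9*y0 = 1

Step 3: Scale the particular solution.
Multiply by 8/1 = 8:
s = 32, t = -24

Step 4: Verify.
7*(32) + 9*(-24) = 8 = 8 ✓

s = 32, t = -24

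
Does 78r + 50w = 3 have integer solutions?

Step 1: Compute gcd(78, 50).
gcd(78, 50) = 2

Step 2: Check divisibility.
Does 2 divide 3? 3 = 2 x 1 + 1, so no.

By the theorem on linear Diophantine equations, 78r + 50w = 3 has integer solutions if and only if gcd(78, 50) divides 3. Since 2 does not divide 3, no solutions exist.

No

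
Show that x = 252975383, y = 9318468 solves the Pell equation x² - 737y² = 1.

Compute x² = 252975383² = 63996544403996689
Compute 737y² = 737·9318468² = 737·86833845867024 = 63996544403996688
x² - 737y² = 63996544403996689 - 63996544403996688 = 1
Since this equals 1, (252975383, 9318468) is a solution.

Yes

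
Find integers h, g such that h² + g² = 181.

We need to find integers h, g > 0 such that h² + g² = 181.
Trying h = 9: g² = 181 - 9² = 181 - 81 = 100
g = 10
Check: 9² + 10² = 81 + 100 = 181 ✓

181 = 9² + 10²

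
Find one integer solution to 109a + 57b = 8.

Step 1: Check solvability.
gcd(109, 57) = 1
Since 1 divides 8, solutions exist.

Step 2: Apply extended Euclidean algorithm to find gcd.
We find integers such that 109*x0 + 57*y0 = 1

Step 3: Scale the particular solution.
Multiply by 8/1 = 8:
a = -184, b = 352

Step 4: Verify.
109*(-184) + 57*(352) = 8 = 8 ✓

a = -184, b = 352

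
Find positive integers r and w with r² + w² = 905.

We need to find integers r, w > 0 such that r² + w² = 905.
Trying r = 8: w² = 905 - 8² = 905 - 64 = 841
w = 29
Check: 8² + 29² = 64 + 841 = 905 ✓

905 = 8² + 29²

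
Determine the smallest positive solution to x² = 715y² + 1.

We seek the smallest positive integers (x, y) with x² - 715y² = 1, i.e., x² = 715y² + 1.
Try successive y values:
y = 1: x² = 715·1² + 1 = 716, not a perfect square
y = 2: x² = 715·2² + 1 = 2861, not a perfect square
y = 3: x² = 715·3² + 1 = 6436, not a perfect square
... continuing the search (or via continued fractions) ...
y = 2829: x² = 715·2829² + 1 = 5722317316, x = 75646 ✓

Verify: 75646² - 715·2829² = 5722317316 - 5722317315 = 1 ✓

x = 75646, y = 2829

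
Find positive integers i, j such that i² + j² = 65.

Search for i with 65 - i² a perfect square.
i = 1: 65 - 1² = 65 - 1 = 64 = 8² ✓
So i = 1, j = 8.

i = 1, j = 8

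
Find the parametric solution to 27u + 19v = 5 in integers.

Step 1: Compute gcd(27, 19) = 1.
Since 1 divides 5, solutions exist.

Step 2: Find a particular solution using extended Euclidean algorithm.
We get u₀ = -35, v₀ = 50.
Check: 27*-35 + 19*50 = 5 = 5 ✓

Step 3: Write the general solution.
u = -35 + (19/1)t = -35 + 19t
v = 50 - (27/1)t = 50 - 27t
for any integer t.

u = -35 + 19t, v = 50 - 27t for integer t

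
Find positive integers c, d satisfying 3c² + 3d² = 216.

Try small values of c and check whether (216 - 3c²)/3 is a perfect square.
c = 6: 3·6² = 108, so 3d² = 216 - 108 = 108, giving d² = 36, d = 6.
Check: 3·6² + 3·6² = 108 + 108 = 216 ✓

c = 6, d = 6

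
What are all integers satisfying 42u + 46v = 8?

Step 1: Compute gcd(42, 46) = 2.
Since 2 divides 8, solutions exist.

Step 2: Find a particular solution using extended Euclidean algorithm.
We get u₀ = 44, v₀ = -40.
Check: 42*44 + 46*-40 = 8 = 8 ✓

Step 3: Write the general solution.
u = 44 + (46/2)t = 44 + 23t
v = -40 - (42/2)t = -40 - 21t
for any integer t.

u = 44 + 23t, v = -40 - 21t for integer t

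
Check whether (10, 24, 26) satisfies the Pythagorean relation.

Compute a² + b²:
10² + 24² = 100 + 576 = 676
Compute c²:
26² = 676
Since 676 = 676, it is a Pythagorean triple.

Yes, it is a Pythagorean triple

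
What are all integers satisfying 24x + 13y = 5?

Step 1: Compute gcd(24, 13) = 1.
Since 1 divides 5, solutions exist.

Step 2: Find a particular solution using extended Euclidean algorithm.
We get x₀ = 30, y₀ = -55.
Check: 24*30 + 13*-55 = 5 = 5 ✓

Step 3: Write the general solution.
x = 30 + (13/1)t = 30 + 13t
y = -55 - (24/1)t = -55 - 24t
for any integer t.

x = 30 + 13t, y = -55 - 24t for integer t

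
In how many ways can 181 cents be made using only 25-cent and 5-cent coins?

We need non-negative integers (x, y) with 25x + 5y = 181.
For each x from 0 to 7, check if (181 - 25x) is a non-negative multiple of 5.
Solutions (x, y): none
Count: 0

0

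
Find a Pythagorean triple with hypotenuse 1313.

We need a² + b² = 1313² = 1723969.
Trying: 255² + 1288² = 65025 + 1658944 = 1723969 ✓

(255, 1288, 1313)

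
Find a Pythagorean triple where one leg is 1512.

We need the other leg and hypotenuse such that 1512² + x² = c².
Take x = 690, c = 1662: 1512² + 690² = 2286144 + 476100 = 2762244 = 1662² ✓
Triple: (690, 1512, 1662)

(690, 1512, 1662)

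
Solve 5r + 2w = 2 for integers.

Step 1: Check solvability.
gcd(5, 2) = 1
Since 1 divides 2, solutions exist.

Step 2: Apply extended Euclidean algorithm to find gcd.
We find integers such that 5*x0 + 2*y0 = 1

Step 3: Scale the particular solution.
Multiply by 2/1 = 2:
r = 2, w = -4

Step 4: Verify.
5*(2) + 2*(-4) = 2 = 2 ✓

r = 2, w = -4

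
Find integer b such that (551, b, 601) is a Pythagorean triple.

b² = c² - a² = 601² - 551² = 361201 - 303601 = 57600
b = sqrt(57600) = 240

240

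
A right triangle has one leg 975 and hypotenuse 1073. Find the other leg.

b² = c² - a² = 1151329 - 950625 = 200704
b = 448

448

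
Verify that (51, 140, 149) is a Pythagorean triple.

Compute a² + b² = 51² + 140² = 2601 + 19600 = 22201
Compute c² = 149² = 22201
Since 22201 = 22201, confirmed.

Yes, it is a Pythagorean triple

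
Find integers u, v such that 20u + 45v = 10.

Step 1: Check solvability.
gcd(20, 45) = 5
Since 5 divides 10, solutions exist.

Step 2: Apply extended Euclidean algorithm to find gcd.
We find integers such that 20*x0 + 45*y0 = 5

Step 3: Scale the particular solution.
Multiply by 10/5 = 2:
u = -4, v = 2

Step 4: Verify.
20*(-4) + 45*(2) = 10 = 10 ✓

u = -4, v = 2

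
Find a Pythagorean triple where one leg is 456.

We need the other leg and hypotenuse such that 456² + x² = c².
Take x = 217, c = 505: 456² + 217² = 207936 + 47089 = 255025 = 505² ✓
Triple: (217, 456, 505)

(217, 456, 505)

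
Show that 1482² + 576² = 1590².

Compute a² + b² = 1482² + 576² = 2196324 + 331776 = 2528100
Compute c² = 1590² = 2528100
Since 2528100 = 2528100, confirmed.

Yes, it is a Pythagorean triple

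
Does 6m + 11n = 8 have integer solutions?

Step 1: Compute gcd(6, 11).
gcd(6, 11) = 1

Step 2: Check divisibility.
Does 1 divide 8? 8 = 1 x 8, so yes.

By the theorem on linear Diophantine equations, 6m + 11n = 8 has integer solutions if and only if gcd(6, 11) divides 8. Since 1 | 8, solutions exist.

Yes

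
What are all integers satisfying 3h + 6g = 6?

Step 1: Compute gcd(3, 6) = 3.
Since 3 divides 6, solutions exist.

Step 2: Find a particular solution using extended Euclidean algorithm.
We get h₀ = 2, g₀ = 0.
Check: 3*2 + 6*0 = 6 = 6 ✓

Step 3: Write the general solution.
h = 2 + (6/3)t = 2 + 2t
g = 0 - (3/3)t = 0 - 1t
for any integer t.

h = 2 + 2t, g = 0 - 1t for integer t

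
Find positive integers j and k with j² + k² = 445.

We need to find integers j, k > 0 such that j² + k² = 445.
Trying j = 2: k² = 445 - 2² = 445 - 4 = 441
k = 21
Check: 2² + 21² = 4 + 441 = 445 ✓

445 = 2² + 21²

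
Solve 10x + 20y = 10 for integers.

Step 1: Check solvability.
gcd(10, 20) = 10
Since 10 divides 10, solutions exist.

Step 2: Apply extended Euclidean algorithm to find gcd.
We find integers such that 10*x0 + 20*y0 = 10

Step 3: Scale the particular solution.
Multiply by 10/10 = 1:
x = 1, y = 0

Step 4: Verify.
10*(1) + 20*(0) = 10 = 10 ✓

x = 1, y = 0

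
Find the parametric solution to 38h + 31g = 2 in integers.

Step 1: Compute gcd(38, 31) = 1.
Since 1 divides 2, solutions exist.

Step 2: Find a particular solution using extended Euclidean algorithm.
We get h₀ = 18, g₀ = -22.
Check: 38*18 + 31*-22 = 2 = 2 ✓

Step 3: Write the general solution.
h = 18 + (31/1)t = 18 + 31t
g = -22 - (38/1)t = -22 - 38t
for any integer t.

h = 18 + 31t, g = -22 - 38t for integer t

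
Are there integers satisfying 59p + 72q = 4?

Step 1: Compute gcd(59, 72).
gcd(59, 72) = 1

Step 2: Check divisibility.
Does 1 divide 4? 4 = 1 x 4, so yes.

By the theorem on linear Diophantine equations, 59p + 72q = 4 has integer solutions if and only if gcd(59, 72) divides 4. Since 1 | 4, solutions exist.

Yes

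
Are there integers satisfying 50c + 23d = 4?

Step 1: Compute gcd(50, 23).
gcd(50, 23) = 1

Step 2: Check divisibility.
Does 1 divide 4? 4 = 1 x 4, so yes.

By the theorem on linear Diophantine equations, 50c + 23d = 4 has integer solutions if and only if gcd(50, 23) divides 4. Since 1 | 4, solutions exist.

Yes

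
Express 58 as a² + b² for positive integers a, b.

We need to find integers a, b > 0 such that a² + b² = 58.
Trying a = 3: b² = 58 - 3² = 58 - 9 = 49
b = 7
Check: 3² + 7² = 9 + 49 = 58 ✓

58 = 3² + 7²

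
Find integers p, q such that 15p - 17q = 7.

Step 1: Check solvability.
gcd(15, 17) = 1
Since 1 divides 7, solutions exist.

Step 2: Apply extended Euclidean algorithm to find gcd.
We find integers such that 15*x0 + 17*y0 = 1

Step 3: Scale the particular solution.
Multiply by 7/1 = 7:
p = 56, q = 49

Step 4: Verify.
15*(56) - 17*(49) = 7 = 7 ✓

p = 56, q = 49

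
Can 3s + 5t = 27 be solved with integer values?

Step 1: Compute gcd(3, 5).
gcd(3, 5) = 1

Step 2: Check divisibility.
Does 1 divide 27? 27 = 1 x 27, so yes.

By the theorem on linear Diophantine equations, 3s + 5t = 27 has integer solutions if and only if gcd(3, 5) divides 27. Since 1 | 27, solutions exist.

Yes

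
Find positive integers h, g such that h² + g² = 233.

Search for h with 233 - h² a perfect square.
h = 8: 233 - 8² = 233 - 64 = 169 = 13² ✓
So h = 8, g = 13.

h = 8, g = 13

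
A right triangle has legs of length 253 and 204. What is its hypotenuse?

c² = a² + b² = 253² + 204² = 64009 + 41616 = 105625
c = 325

325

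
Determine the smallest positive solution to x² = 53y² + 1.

We seek the smallest positive integers (x, y) with x² - 53y² = 1, i.e., x² = 53y² + 1.
Try successive y values:
y = 1: x² = 53·1² + 1 = 54, not a perfect square
y = 2: x² = 53·2² + 1 = 213, not a perfect square
y = 3: x² = 53·3² + 1 = 478, not a perfect square
... continuing the search (or via continued fractions) ...
y = 9100: x² = 53·9100² + 1 = 4388930001, x = 66249 ✓

Verify: 66249² - 53·9100² = 4388930001 - 4388930000 = 1 ✓

x = 66249, y = 9100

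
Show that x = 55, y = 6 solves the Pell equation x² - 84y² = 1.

Compute x² = 55² = 3025
Compute 84y² = 84·6² = 84·36 = 3024
x² - 84y² = 3025 - 3024 = 1
Since this equals 1, (55, 6) is a solution.

Yes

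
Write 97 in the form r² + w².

We need to find integers r, w > 0 such that r² + w² = 97.
Trying r = 4: w² = 97 - 4² = 97 - 16 = 81
w = 9
Check: 4² + 9² = 16 + 81 = 97 ✓

97 = 4² + 9²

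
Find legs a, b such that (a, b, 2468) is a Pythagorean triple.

We need a² + b² = 2468² = 6091024.
Trying: 420² + 2432² = 176400 + 5914624 = 6091024 ✓

(420, 2432, 2468)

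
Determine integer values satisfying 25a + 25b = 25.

Step 1: Check solvability.
gcd(25, 25) = 25
Since 25 divides 25, solutions exist.

Step 2: Apply extended Euclidean algorithm to find gcd.
We find integers such that 25*x0 + 25*y0 = 25

Step 3: Scale the particular solution.
Multiply by 25/25 = 1:
a = 0, b = 1

Step 4: Verify.
25*(0) + 25*(1) = 25 = 25 ✓

a = 0, b = 1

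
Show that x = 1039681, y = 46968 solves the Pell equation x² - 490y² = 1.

Compute x² = 1039681² = 1080936581761
Compute 490y² = 490·46968² = 490·2205993024 = 1080936581760
x² - 490y² = 1080936581761 - 1080936581760 = 1
Since this equals 1, (1039681, 46968) is a solution.

Yes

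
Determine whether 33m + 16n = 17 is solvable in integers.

Step 1: Compute gcd(33, 16).
gcd(33, 16) = 1

Step 2: Check divisibility.
Does 1 divide 17? 17 = 1 x 17, so yes.

By the theorem on linear Diophantine equations, 33m + 16n = 17 has integer solutions if and only if gcd(33, 16) divides 17. Since 1 | 17, solutions exist.

Yes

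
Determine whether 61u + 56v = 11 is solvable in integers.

Step 1: Compute gcd(61, 56).
gcd(61, 56) = 1

Step 2: Check divisibility.
Does 1 divide 11? 11 = 1 x 11, so yes.

By the theorem on linear Diophantine equations, 61u + 56v = 11 has integer solutions if and only if gcd(61, 56) divides 11. Since 1 | 11, solutions exist.

Yes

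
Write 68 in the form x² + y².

We need to find integers x, y > 0 such that x² + y² = 68.
Trying x = 2: y² = 68 - 2² = 68 - 4 = 64
y = 8
Check: 2² + 8² = 4 + 64 = 68 ✓

68 = 2² + 8²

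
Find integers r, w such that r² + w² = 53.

We need to find integers r, w > 0 such that r² + w² = 53.
Trying r = 2: w² = 53 - 2² = 53 - 4 = 49
w = 7
Check: 2² + 7² = 4 + 49 = 53 ✓

53 = 2² + 7²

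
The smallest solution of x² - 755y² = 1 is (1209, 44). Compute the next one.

Solutions to x² - Dy² = 1 are generated by powers of (x₀ + y₀√D).
The next solution satisfies x₁ + y₁√755 = (x₀ + y₀√755)², giving:
x₁ = x₀² + 755y₀² = 1209² + 755·44² = 1461681 + 1461680 = 2923361
y₁ = 2x₀y₀ = 2·1209·44 = 106392

Verify: 2923361² - 755·106392² = 8546039536321 - 8546039536320 = 1 ✓

x = 2923361, y = 106392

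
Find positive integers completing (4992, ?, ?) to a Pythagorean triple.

We need the other leg and hypotenuse such that 4992² + x² = c².
Take x = 2520, c = 5592: 4992² + 2520² = 24920064 + 6350400 = 31270464 = 5592² ✓
Triple: (2520, 4992, 5592)

(2520, 4992, 5592)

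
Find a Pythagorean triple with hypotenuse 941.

We need a² + b² = 941² = 885481.
Trying: 741² + 580² = 549081 + 336400 = 885481 ✓

(741, 580, 941)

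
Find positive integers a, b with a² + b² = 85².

We need a² + b² = 85² = 7225.
Trying: 77² + 36² = 5929 + 1296 = 7225 ✓

(77, 36, 85)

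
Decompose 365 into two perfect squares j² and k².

We need to find integers j, k > 0 such that j² + k² = 365.
Trying j = 2: k² = 365 - 2² = 365 - 4 = 361
k = 19
Check: 2² + 19² = 4 + 361 = 365 ✓

365 = 2² + 19²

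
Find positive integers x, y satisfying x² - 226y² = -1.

We need x² = 226y² - 1. Try successive y:
y = 1: x² = 226·1² - 1 = 225 = 15² ✓
Check: 15² - 226·1² = 225 - 226 = -1 ✓

x = 15, y = 1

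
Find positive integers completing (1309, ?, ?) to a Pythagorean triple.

We need the other leg and hypotenuse such that 1309² + x² = c².
Take x = 588, c = 1435: 1309² + 588² = 1713481 + 345744 = 2059225 = 1435² ✓
Triple: (1309, 588, 1435)

(1309, 588, 1435)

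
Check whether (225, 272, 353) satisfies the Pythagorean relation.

Compute a² + b²:
225² + 272² = 50625 + 73984 = 124609
Compute c²:
353² = 124609
Since 124609 = 124609, it is a Pythagorean triple.

Yes, it is a Pythagorean triple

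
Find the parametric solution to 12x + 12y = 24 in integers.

Step 1: Compute gcd(12, 12) = 12.
Since 12 divides 24, solutions exist.

Step 2: Find a particular solution using extended Euclidean algorithm.
We get x₀ = 0, y₀ = 2.
Check: 12*0 + 12*2 = 24 = 24 ✓

Step 3: Write the general solution.
x = 0 + (12/12)t = 0 + 1t
y = 2 - (12/12)t = 2 - 1t
for any integer t.

x = 0 + 1t, y = 2 - 1t for integer t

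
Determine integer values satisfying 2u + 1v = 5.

Step 1: Check solvability.
gcd(2, 1) = 1
Since 1 divides 5, solutions exist.

Step 2: Apply extended Euclidean algorithm to find gcd.
We find integers such that 2*x0 + 1*y0 = 1

Step 3: Scale the particular solution.
Multiply by 5/1 = 5:
u = 0, v = 5

Step 4: Verify.
2*(0) + 1*(5) = 5 = 5 ✓

u = 0, v = 5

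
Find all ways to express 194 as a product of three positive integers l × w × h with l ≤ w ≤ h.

Iterate l from 1 to ⌊194^(1/3)⌋. For each l dividing 194, iterate w ≥ l with w dividing 194/l, and set h = 194/(l·w).
Triples found (2): (1×1×194), (1×2×97)

(1×1×194), (1×2×97)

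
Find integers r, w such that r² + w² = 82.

We need to find integers r, w > 0 such that r² + w² = 82.
Trying r = 1: w² = 82 - 1² = 82 - 1 = 81
w = 9
Check: 1² + 9² = 1 + 81 = 82 ✓

82 = 1² + 9²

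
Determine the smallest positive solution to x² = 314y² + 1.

We seek the smallest positive integers (x, y) with x² - 314y² = 1, i.e., x² = 314y² + 1.
Try successive y values:
y = 1: x² = 314·1² + 1 = 315, not a perfect square
y = 2: x² = 314·2² + 1 = 1257, not a perfect square
y = 3: x² = 314·3² + 1 = 2827, not a perfect square
... continuing the search (or via continued fractions) ...
y = 22150: x² = 314·22150² + 1 = 154055465001, x = 392499 ✓

Verify: 392499² - 314·22150² = 154055465001 - 154055465000 = 1 ✓

x = 392499, y = 22150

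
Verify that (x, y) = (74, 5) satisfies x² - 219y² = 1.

Compute x² = 74² = 5476
Compute 219y² = 219·5² = 219·25 = 5475
x² - 219y² = 5476 - 5475 = 1
Since this equals 1, (74, 5) is a solution.

Yes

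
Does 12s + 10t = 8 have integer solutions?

Step 1: Compute gcd(12, 10).
gcd(12, 10) = 2

Step 2: Check divisibility.
Does 2 divide 8? 8 = 2 x 4, so yes.

By the theorem on linear Diophantine equations, 12s + 10t = 8 has integer solutions if and only if gcd(12, 10) divides 8. Since 2 | 8, solutions exist.

Yes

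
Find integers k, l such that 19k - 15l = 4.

Step 1: Check solvability.
gcd(19, 15) = 1
Since 1 divides 4, solutions exist.

Step 2: Apply extended Euclidean algorithm to find gcd.
We find integers such that 19*x0 + 15*y0 = 1

Step 3: Scale the particular solution.
Multiply by 4/1 = 4:
k = 16, l = 20

Step 4: Verify.
19*(16) - 15*(20) = 4 = 4 ✓

k = 16, l = 20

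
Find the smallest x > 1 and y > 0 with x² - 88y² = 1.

We seek the smallest positive integers (x, y) with x² - 88y² = 1, i.e., x² = 88y² + 1.
Try successive y values:
y = 1: x² = 88·1² + 1 = 89, not a perfect square
y = 2: x² = 88·2² + 1 = 353, not a perfect square
y = 3: x² = 88·3² + 1 = 793, not a perfect square
... continuing the search (or via continued fractions) ...
y = 21: x² = 88·21² + 1 = 38809, x = 197 ✓

Verify: 197² - 88·21² = 38809 - 38808 = 1 ✓

x = 197, y = 21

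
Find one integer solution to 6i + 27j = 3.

Step 1: Check solvability.
gcd(6, 27) = 3
Since 3 divides 3, solutions exist.

Step 2: Apply extended Euclidean algorithm to find gcd.
We find integers such that 6*x0 + 27*y0 = 3

Step 3: Scale the particular solution.
Multiply by 3/3 = 1:
i = -4, j = 1

Step 4: Verify.
6*(-4) + 27*(1) = 3 = 3 ✓

i = -4, j = 1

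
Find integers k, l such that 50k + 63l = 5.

Step 1: Check solvability.
gcd(50, 63) = 1
Since 1 divides 5, solutions exist.

Step 2: Apply extended Euclidean algorithm to find gcd.
We find integers such that 50*x0 + 63*y0 = 1

Step 3: Scale the particular solution.
Multiply by 5/1 = 5:
k = 145, l = -115

Step 4: Verify.
50*(145) + 63*(-115) = 5 = 5 ✓

k = 145, l = -115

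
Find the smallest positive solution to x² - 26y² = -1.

We need x² = 26y² - 1. Try successive y:
y = 1: x² = 26·1² - 1 = 25 = 5² ✓
Check: 5² - 26·1² = 25 - 26 = -1 ✓

x = 5, y = 1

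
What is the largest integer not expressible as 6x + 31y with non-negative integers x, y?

For two coprime denominations a and b, the Frobenius number (largest value not representable as a non-negative combination) is ab - a - b.
Here gcd(6, 31) = 1, so they are coprime.
F(6, 31) = 6·31 - 6 - 31 = 186 - 37 = 149

149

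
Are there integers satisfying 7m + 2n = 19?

Step 1: Compute gcd(7, 2).
gcd(7, 2) = 1

Step 2: Check divisibility.
Does 1 divide 19? 19 = 1 x 19, so yes.

By the theorem on linear Diophantine equations, 7m + 2n = 19 has integer solutions if and only if gcd(7, 2) divides 19. Since 1 | 19, solutions exist.

Yes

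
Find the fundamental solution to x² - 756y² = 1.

We seek the smallest positive integers (x, y) with x² - 756y² = 1, i.e., x² = 756y² + 1.
Try successive y values:
y = 1: x² = 756·1² + 1 = 757, not a perfect square
y = 2: x² = 756·2² + 1 = 3025, x = 55 ✓

Verify: 55² - 756·2² = 3025 - 3024 = 1 ✓

x = 55, y = 2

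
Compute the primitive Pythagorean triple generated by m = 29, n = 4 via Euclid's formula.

a = m² - n² = 29² - 4² = 841 - 16 = 825
b = 2mn = 2·29·4 = 232
c = m² + n² = 841 + 16 = 857
Verify: 825² + 232² = 680625 + 53824 = 734449 = 857² ✓

(825, 232, 857)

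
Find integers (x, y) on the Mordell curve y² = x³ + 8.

Try small integer x values and check whether x³ + 8 is a perfect square.
x = 2: x³ + 8 = 2³ + 8 = 8 + 8 = 16
Is 16 a perfect square? 4² = 16 ✓
So (x, y) = (2, 4) is a solution.

x = 2, y = 4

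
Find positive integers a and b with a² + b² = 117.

We need to find integers a, b > 0 such that a² + b² = 117.
Trying a = 6: b² = 117 - 6² = 117 - 36 = 81
b = 9
Check: 6² + 9² = 36 + 81 = 117 ✓

117 = 6² + 9²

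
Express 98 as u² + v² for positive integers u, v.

We need to find integers u, v > 0 such that u² + v² = 98.
Trying u = 7: v² = 98 - 7² = 98 - 49 = 49
v = 7
Check: 7² + 7² = 49 + 49 = 98 ✓

98 = 7² + 7²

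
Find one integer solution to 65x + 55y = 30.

Step 1: Check solvability.
gcd(65, 55) = 5
Since 5 divides 30, solutions exist.

Step 2: Apply extended Euclidean algorithm to find gcd.
We find integers such that 65*x0 + 55*y0 = 5

Step 3: Scale the particular solution.
Multiply by 30/5 = 6:
x = -30, y = 36

Step 4: Verify.
65*(-30) + 55*(36) = 30 = 30 ✓

x = -30, y = 36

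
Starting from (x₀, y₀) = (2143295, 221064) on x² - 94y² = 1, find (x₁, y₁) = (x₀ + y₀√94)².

Solutions to x² - Dy² = 1 are generated by powers of (x₀ + y₀√D).
The next solution satisfies x₁ + y₁√94 = (x₀ + y₀√94)², giving:
x₁ = x₀² + 94y₀² = 2143295² + 94·221064² = 4593713457025 + 4593713457024 = 9187426914049
y₁ = 2x₀y₀ = 2·2143295·221064 = 947610731760

Verify: 9187426914049² - 94·947610731760² = 84408813300991931233574401 - 84408813300991931233574400 = 1 ✓

x = 9187426914049, y = 947610731760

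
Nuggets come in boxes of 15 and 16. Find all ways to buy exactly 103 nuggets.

We need non-negative integers (x, y) with 15x + 16y = 103.
For each x in 0..6, check if 103 - 15x is a non-negative multiple of 16.
No x yields an integer y ≥ 0.

No solution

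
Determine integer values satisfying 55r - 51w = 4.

Step 1: Check solvability.
gcd(55, 51) = 1
Since 1 divides 4, solutions exist.

Step 2: Apply extended Euclidean algorithm to find gcd.
We find integers such that 55*x0 + 51*y0 = 1

Step 3: Scale the particular solution.
Multiply by 4/1 = 4:
r = 52, w = 56

Step 4: Verify.
55*(52) - 51*(56) = 4 = 4 ✓

r = 52, w = 56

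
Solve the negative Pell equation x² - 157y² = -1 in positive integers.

We need x² = 157y² - 1. Try successive y:
y = 1: x² = 157·1² - 1 = 156, not a perfect square
y = 2: x² = 157·2² - 1 = 627, not a perfect square
y = 3: x² = 157·3² - 1 = 1412, not a perfect square
...
y = 385645: x² = 157·385645² - 1 = 23349364365924 = 4832118² ✓
Check: 4832118² - 157·385645² = 23349364365924 - 23349364365925 = -1 ✓

x = 4832118, y = 385645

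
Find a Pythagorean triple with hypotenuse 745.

We need a² + b² = 745² = 555025.
Trying: 255² + 700² = 65025 + 490000 = 555025 ✓

(255, 700, 745)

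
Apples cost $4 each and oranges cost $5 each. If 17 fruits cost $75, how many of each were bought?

Let a = apples, o = oranges.
a + o = 17
4a + 5o = 75
Substitute o = 17 - a:
4a + 5(17 - a) = 75
(4 - 5)a = 75 - 85
-1a = -10
a = 10, o = 17 - 10 = 7

Apples: 10, Oranges: 7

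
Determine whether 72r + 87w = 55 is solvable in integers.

Step 1: Compute gcd(72, 87).
gcd(72, 87) = 3

Step 2: Check divisibility.
Does 3 divide 55? 55 = 3 x 18 + 1, so no.

By the theorem on linear Diophantine equations, 72r + 87w = 55 has integer solutions if and only if gcd(72, 87) divides 55. Since 3 does not divide 55, no solutions exist.

No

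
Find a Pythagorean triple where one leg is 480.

We need the other leg and hypotenuse such that 480² + x² = c².
Take x = 322, c = 578: 480² + 322² = 230400 + 103684 = 334084 = 578² ✓
Triple: (322, 480, 578)

(322, 480, 578)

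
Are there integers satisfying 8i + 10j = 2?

Step 1: Compute gcd(8, 10).
gcd(8, 10) = 2

Step 2: Check divisibility.
Does 2 divide 2? 2 = 2 x 1, so yes.

By the theorem on linear Diophantine equations, 8i + 10j = 2 has integer solutions if and only if gcd(8, 10) divides 2. Since 2 | 2, solutions exist.

Yes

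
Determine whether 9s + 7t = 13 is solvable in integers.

Step 1: Compute gcd(9, 7).
gcd(9, 7) = 1

Step 2: Check divisibility.
Does 1 divide 13? 13 = 1 x 13, so yes.

By the theorem on linear Diophantine equations, 9s + 7t = 13 has integer solutions if and only if gcd(9, 7) divides 13. Since 1 | 13, solutions exist.

Yes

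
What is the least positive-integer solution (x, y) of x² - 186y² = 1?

We seek the smallest positive integers (x, y) with x² - 186y² = 1, i.e., x² = 186y² + 1.
Try successive y values:
y = 1: x² = 186·1² + 1 = 187, not a perfect square
y = 2: x² = 186·2² + 1 = 745, not a perfect square
y = 3: x² = 186·3² + 1 = 1675, not a perfect square
... continuing the search (or via continued fractions) ...
y = 550: x² = 186·550² + 1 = 56265001, x = 7501 ✓

Verify: 7501² - 186·550² = 56265001 - 56265000 = 1 ✓

x = 7501, y = 550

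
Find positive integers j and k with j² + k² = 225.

We need to find integers j, k > 0 such that j² + k² = 225.
Trying j = 9: k² = 225 - 9² = 225 - 81 = 144
k = 12
Check: 9² + 12² = 81 + 144 = 225 ✓

225 = 9² + 12²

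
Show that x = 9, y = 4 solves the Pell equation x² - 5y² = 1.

Compute x² = 9² = 81
Compute 5y² = 5·4² = 5·16 = 80
x² - 5y² = 81 - 80 = 1
Since this equals 1, (9, 4) is a solution.

Yes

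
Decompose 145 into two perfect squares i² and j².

We need to find integers i, j > 0 such that i² + j² = 145.
Trying i = 1: j² = 145 - 1² = 145 - 1 = 144
j = 12
Check: 1² + 12² = 1 + 144 = 145 ✓

145 = 1² + 12²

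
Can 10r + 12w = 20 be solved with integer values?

Step 1: Compute gcd(10, 12).
gcd(10, 12) = 2

Step 2: Check divisibility.
Does 2 divide 20? 20 = 2 x 10, so yes.

By the theorem on linear Diophantine equations, 10r + 12w = 20 has integer solutions if and only if gcd(10, 12) divides 20. Since 2 | 20, solutions exist.

Yes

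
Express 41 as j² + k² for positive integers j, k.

We need to find integers j, k > 0 such that j² + k² = 41.
Trying j = 4: k² = 41 - 4² = 41 - 16 = 25
k = 5
Check: 4² + 5² = 16 + 25 = 41 ✓

41 = 4² + 5²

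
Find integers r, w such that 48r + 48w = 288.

Step 1: Check solvability.
gcd(48, 48) = 48
Since 48 divides 288, solutions exist.

Step 2: Apply extended Euclidean algorithm to find gcd.
We find integers such that 48*x0 + 48*y0 = 48

Step 3: Scale the particular solution.
Multiply by 288/48 = 6:
r = 0, w = 6

Step 4: Verify.
48*(0) + 48*(6) = 288 = 288 ✓

r = 0, w = 6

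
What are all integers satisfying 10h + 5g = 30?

Step 1: Compute gcd(10, 5) = 5.
Since 5 divides 30, solutions exist.

Step 2: Find a particular solution using extended Euclidean algorithm.
We get h₀ = 0, g₀ = 6.
Check: 10*0 + 5*6 = 30 = 30 ✓

Step 3: Write the general solution.
h = 0 + (5/5)t = 0 + 1t
g = 6 - (10/5)t = 6 - 2t
for any integer t.

h = 0 + 1t, g = 6 - 2t for integer t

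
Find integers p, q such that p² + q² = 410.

We need to find integers p, q > 0 such that p² + q² = 410.
Trying p = 7: q² = 410 - 7² = 410 - 49 = 361
q = 19
Check: 7² + 19² = 49 + 361 = 410 ✓

410 = 7² + 19²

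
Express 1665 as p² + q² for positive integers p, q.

We need to find integers p, q > 0 such that p² + q² = 1665.
Trying p = 12: q² = 1665 - 12² = 1665 - 144 = 1521
q = 39
Check: 12² + 39² = 144 + 1521 = 1665 ✓

1665 = 12² + 39²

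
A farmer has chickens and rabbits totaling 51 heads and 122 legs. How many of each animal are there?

Let c = chickens, r = rabbits.
Heads: c + r = 51
Legs: 2c + 4r = 122
From the first equation, c = 51 - r. Substitute:
2(51 - r) + 4r = 122
102 + 2r = 122
r = (122 - 102)/2 = 10
c = 51 - 10 = 41

Chickens: 41, Rabbits: 10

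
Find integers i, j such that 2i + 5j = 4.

Step 1: Check solvability.
gcd(2, 5) = 1
Since 1 divides 4, solutions exist.

Step 2: Apply extended Euclidean algorithm to find gcd.
We find integers such that 2*x0 + 5*y0 = 1

Step 3: Scale the particular solution.
Multiply by 4/1 = 4:
i = -8, j = 4

Step 4: Verify.
2*(-8) + 5*(4) = 4 = 4 ✓

i = -8, j = 4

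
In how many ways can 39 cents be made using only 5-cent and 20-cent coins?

We need non-negative integers (x, y) with 5x + 20y = 39.
For each x from 0 to 7, check if (39 - 5x) is a non-negative multiple of 20.
Solutions (x, y): none
Count: 0

0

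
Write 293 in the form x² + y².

We need to find integers x, y > 0 such that x² + y² = 293.
Trying x = 2: y² = 293 - 2² = 293 - 4 = 289
y = 17
Check: 2² + 17² = 4 + 289 = 293 ✓

293 = 2² + 17²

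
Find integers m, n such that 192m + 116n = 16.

Step 1: Check solvability.
gcd(192, 116) = 4
Since 4 divides 16, solutions exist.

Step 2: Apply extended Euclidean algorithm to find gcd.
We find integers such that 192*x0 + 116*y0 = 4

Step 3: Scale the particular solution.
Multiply by 16/4 = 4:
m = -12, n = 20

Step 4: Verify.
192*(-12) + 116*(20) = 16 = 16 ✓

m = -12, n = 20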